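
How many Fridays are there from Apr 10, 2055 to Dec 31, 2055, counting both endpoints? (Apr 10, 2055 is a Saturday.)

Apr 10, 2055 is a Saturday; the first Friday on or after it is Apr 16, 2055 (6 days later).
From Apr 16, 2055 to Dec 31, 2055: 14 + 31 + 30 + 31 + 31 + 30 + 31 + 30 + 31 = 259 days (rest of Apr, May, Jun, Jul, Aug, Sep, Oct, Nov, Dec).
259 ÷ 7 = 37 full weeks with remainder 0, so 37 more Fridays after the first → 38.

38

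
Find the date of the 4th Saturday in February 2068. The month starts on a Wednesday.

25 February 2068

February 2068 begins on a Wednesday, so the first Saturday is February 4 (3 days later).
The 4th Saturday is 3 weeks later: 4 + 21 = 25.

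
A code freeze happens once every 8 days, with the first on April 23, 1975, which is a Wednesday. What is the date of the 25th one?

November 1, 1975

The 25th occurrence is 24 intervals after the first: 24 × 8 = 192 days after April 23, 1975.
April has 30 days — 7 days to the end of April leaves 185.
May has 31 days (154 left).
June has 30 days (124 left).
July has 31 days (93 left).
August has 31 days (62 left).
September has 30 days (32 left).
October has 31 days (1 left).
1 day into November → November 1, 1975.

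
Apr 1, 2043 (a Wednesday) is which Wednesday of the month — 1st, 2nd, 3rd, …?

Day 1 falls in week ⌈1/7⌉ of the month.
Days 1–7 hold the 1st Wednesday, 8–14 the 2nd, 15–21 the 3rd, 22–28 the 4th, 29–31 the 5th.
1 is in the range for the 1st.

1st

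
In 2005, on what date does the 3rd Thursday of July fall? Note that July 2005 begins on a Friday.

July 2005 begins on a Friday, so the first Thursday is July 7 (6 days later).
The 3rd Thursday is 2 weeks later: 7 + 14 = 21.

2005-07-21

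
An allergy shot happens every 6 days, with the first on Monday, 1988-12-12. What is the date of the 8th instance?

1989-01-23

The 8th occurrence is 7 intervals after the first: 7 × 6 = 42 days after 1988-12-12.
December has 31 days — 19 days to the end of December leaves 23.
23 days into January → 1989-01-23.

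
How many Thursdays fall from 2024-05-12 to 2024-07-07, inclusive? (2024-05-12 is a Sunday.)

8

2024-05-12 is a Sunday; the first Thursday on or after it is 2024-05-16 (4 days later).
From 2024-05-16 to 2024-07-07: 15 + 30 + 7 = 52 days (rest of May, June, July).
52 ÷ 7 = 7 full weeks with remainder 3, so 7 more Thursdays after the first → 8.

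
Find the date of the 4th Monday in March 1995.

March 1995 begins on a Wednesday, so the first Monday is March 6 (5 days later).
The 4th Monday is 3 weeks later: 6 + 21 = 27.

1995-03-27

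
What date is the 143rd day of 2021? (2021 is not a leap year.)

January has 31 days (143 − 31 = 112 remain).
February has 28 days (112 − 28 = 84 remain).
March has 31 days (84 − 31 = 53 remain).
April has 30 days (53 − 30 = 23 remain).
23 into May → May 23.

May 23, 2021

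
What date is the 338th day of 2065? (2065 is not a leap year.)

Dec 4, 2065

Jan has 31 days (338 − 31 = 307 remain).
Feb has 28 days (307 − 28 = 279 remain).
Mar has 31 days (279 − 31 = 248 remain).
Apr has 30 days (248 − 30 = 218 remain).
May has 31 days (218 − 31 = 187 remain).
Jun has 30 days (187 − 30 = 157 remain).
Jul has 31 days (157 − 31 = 126 remain).
Aug has 31 days (126 − 31 = 95 remain).
Sep has 30 days (95 − 30 = 65 remain).
Oct has 31 days (65 − 31 = 34 remain).
Nov has 30 days (34 − 30 = 4 remain).
4 into Dec → Dec 4.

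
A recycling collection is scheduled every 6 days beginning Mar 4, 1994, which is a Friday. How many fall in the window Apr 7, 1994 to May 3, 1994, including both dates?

5

Occurrences land 6·i days after Mar 4, 1994 for i = 0, 1, 2, …
Apr 7, 1994 is 34 days after the start; 34 ÷ 6 = 5 remainder 4; since the remainder is 4, round up to i = 6. First occurrence in the window: #7 on Apr 9, 1994 (6×6 = 36 days in).
May 3, 1994 is 60 days after the start; 60 ÷ 6 = 10 remainder 0. Last occurrence in the window: #11 on May 3, 1994.
Occurrences #7 through #11: 5 in total.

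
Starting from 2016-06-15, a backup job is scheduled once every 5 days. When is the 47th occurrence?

The 47th occurrence is 46 intervals after the first: 46 × 5 = 230 days after 2016-06-15.
June has 30 days — 15 days to the end of June leaves 215.
July has 31 days (184 left).
August has 31 days (153 left).
September has 30 days (123 left).
October has 31 days (92 left).
November has 30 days (62 left).
December has 31 days (31 left).
31 days into January → 2017-01-31.

2017-01-31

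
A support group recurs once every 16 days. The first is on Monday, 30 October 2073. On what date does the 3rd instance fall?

1 December 2073

The 3rd occurrence is 2 intervals after the first: 2 × 16 = 32 days after 30 October 2073.
October has 31 days — 1 day to the end of October leaves 31.
November has 30 days (1 left).
1 day into December → 1 December 2073.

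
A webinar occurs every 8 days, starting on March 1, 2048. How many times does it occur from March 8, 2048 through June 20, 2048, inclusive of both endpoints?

Occurrences land 8·i days after March 1, 2048 for i = 0, 1, 2, …
March 8, 2048 is 7 days after the start; 7 ÷ 8 = 0 remainder 7; since the remainder is 7, round up to i = 1. First occurrence in the window: #2 on March 9, 2048 (1×8 = 8 days in).
June 20, 2048 is 111 days after the start; 111 ÷ 8 = 13 remainder 7. Last occurrence in the window: #14 on June 13, 2048.
Occurrences #2 through #14: 13 in total.

13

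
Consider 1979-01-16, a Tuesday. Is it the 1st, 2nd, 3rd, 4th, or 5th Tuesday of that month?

3rd

Day 16 falls in week ⌈16/7⌉ of the month.
Days 1–7 hold the 1st Tuesday, 8–14 the 2nd, 15–21 the 3rd, 22–28 the 4th, 29–31 the 5th.
16 is in the range for the 3rd.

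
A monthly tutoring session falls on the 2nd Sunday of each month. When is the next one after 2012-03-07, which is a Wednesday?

March 2012 starts on a Thursday; its first Sunday is the 4th, so the 2nd Sunday is the 11th — 2012-03-11.
2012-03-11 is after 2012-03-07, so that is the next one.

2012-03-11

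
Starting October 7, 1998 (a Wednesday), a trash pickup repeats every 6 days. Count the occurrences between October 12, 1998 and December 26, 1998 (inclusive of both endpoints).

Occurrences land 6·i days after October 7, 1998 for i = 0, 1, 2, …
October 12, 1998 is 5 days after the start; 5 ÷ 6 = 0 remainder 5; since the remainder is 5, round up to i = 1. First occurrence in the window: #2 on October 13, 1998 (1×6 = 6 days in).
December 26, 1998 is 80 days after the start; 80 ÷ 6 = 13 remainder 2. Last occurrence in the window: #14 on December 24, 1998.
Occurrences #2 through #14: 13 in total.

13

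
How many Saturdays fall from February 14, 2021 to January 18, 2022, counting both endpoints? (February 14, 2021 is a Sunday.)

February 14, 2021 is a Sunday; the first Saturday on or after it is February 20, 2021 (6 days later).
From February 20, 2021 to January 18, 2022: 314 + 18 = 332 days (rest of 2021, to January 18, 2022 in 2022).
332 ÷ 7 = 47 full weeks with remainder 3, so 47 more Saturdays after the first → 48.

48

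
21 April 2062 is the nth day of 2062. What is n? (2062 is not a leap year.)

111

Days in months before April: 31 + 28 + 31 = 90.
Plus 21 days into April → day 111.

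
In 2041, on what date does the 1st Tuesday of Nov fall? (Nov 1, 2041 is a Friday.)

Nov 2041 begins on a Friday, so the first Tuesday is Nov 5 (4 days later).

Nov 5, 2041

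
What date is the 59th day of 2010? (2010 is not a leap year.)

Feb 28, 2010

Jan has 31 days (59 − 31 = 28 remain).
28 into Feb → Feb 28.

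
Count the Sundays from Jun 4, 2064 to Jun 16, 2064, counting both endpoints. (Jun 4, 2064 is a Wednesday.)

2

Jun 4, 2064 is a Wednesday; the first Sunday on or after it is Jun 8, 2064 (4 days later).
From Jun 8, 2064 to Jun 16, 2064 is 16 − 8 = 8 days.
8 ÷ 7 = 1 full weeks with remainder 1, so 1 more Sundays after the first → 2.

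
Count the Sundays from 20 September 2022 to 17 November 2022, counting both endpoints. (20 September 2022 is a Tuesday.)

8

20 September 2022 is a Tuesday; the first Sunday on or after it is 25 September 2022 (5 days later).
From 25 September 2022 to 17 November 2022: 5 + 31 + 17 = 53 days (rest of September, October, November).
53 ÷ 7 = 7 full weeks with remainder 4, so 7 more Sundays after the first → 8.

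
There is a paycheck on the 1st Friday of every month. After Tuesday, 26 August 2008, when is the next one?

5 September 2008

August 2008 starts on a Friday, so its 1st Friday is 1 August 2008.
That is not after 26 August 2008, so look at September 2008.
September 2008 starts on a Monday, so its 1st Friday is 5 September 2008 (4 days in).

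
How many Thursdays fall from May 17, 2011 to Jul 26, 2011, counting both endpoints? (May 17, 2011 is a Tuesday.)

10

May 17, 2011 is a Tuesday; the first Thursday on or after it is May 19, 2011 (2 days later).
From May 19, 2011 to Jul 26, 2011: 12 + 30 + 26 = 68 days (rest of May, Jun, Jul).
68 ÷ 7 = 9 full weeks with remainder 5, so 9 more Thursdays after the first → 10.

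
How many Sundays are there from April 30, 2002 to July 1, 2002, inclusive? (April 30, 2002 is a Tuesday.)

9

April 30, 2002 is a Tuesday; the first Sunday on or after it is May 5, 2002 (5 days later).
From May 5, 2002 to July 1, 2002: 26 + 30 + 1 = 57 days (rest of May, June, July).
57 ÷ 7 = 8 full weeks with remainder 1, so 8 more Sundays after the first → 9.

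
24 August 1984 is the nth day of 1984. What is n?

Days in months before August: 31 + 29 + 31 + 30 + 31 + 30 + 31 = 213.
Plus 24 days into August → day 237.

237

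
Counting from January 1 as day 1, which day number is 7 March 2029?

66

Days in months before March: 31 + 28 = 59.
Plus 7 days into March → day 66.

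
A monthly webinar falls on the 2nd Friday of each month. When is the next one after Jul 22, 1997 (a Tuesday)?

Aug 8, 1997

Jul 1997 starts on a Tuesday; its first Friday is the 4th, so the 2nd Friday is the 11th — Jul 11, 1997.
That is not after Jul 22, 1997, so look at Aug 1997.
Aug 1997 starts on a Friday; its first Friday is the 1st, so the 2nd Friday is the 8th — Aug 8, 1997.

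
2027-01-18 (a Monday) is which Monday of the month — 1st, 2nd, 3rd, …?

Day 18 falls in week ⌈18/7⌉ of the month.
Days 1–7 hold the 1st Monday, 8–14 the 2nd, 15–21 the 3rd, 22–28 the 4th, 29–31 the 5th.
18 is in the range for the 3rd.

3rd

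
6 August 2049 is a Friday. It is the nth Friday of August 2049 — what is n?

Day 6 falls in week ⌈6/7⌉ of the month.
Days 1–7 hold the 1st Friday, 8–14 the 2nd, 15–21 the 3rd, 22–28 the 4th, 29–31 the 5th.
6 is in the range for the 1st.

1st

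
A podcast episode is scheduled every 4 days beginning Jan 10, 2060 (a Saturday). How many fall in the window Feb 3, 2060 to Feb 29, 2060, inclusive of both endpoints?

7

Occurrences land 4·i days after Jan 10, 2060 for i = 0, 1, 2, …
Feb 3, 2060 is 24 days after the start; 24 ÷ 4 = 6 remainder 0. First occurrence in the window: #7 on Feb 3, 2060 (6×4 = 24 days in).
Feb 29, 2060 is 50 days after the start; 50 ÷ 4 = 12 remainder 2. Last occurrence in the window: #13 on Feb 27, 2060.
Occurrences #7 through #13: 7 in total.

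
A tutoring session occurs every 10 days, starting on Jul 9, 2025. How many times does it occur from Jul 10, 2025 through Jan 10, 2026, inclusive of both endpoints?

Occurrences land 10·i days after Jul 9, 2025 for i = 0, 1, 2, …
Jul 10, 2025 is 1 day after the start; 1 ÷ 10 = 0 remainder 1; since the remainder is 1, round up to i = 1. First occurrence in the window: #2 on Jul 19, 2025 (1×10 = 10 days in).
Jan 10, 2026 is 185 days after the start; 185 ÷ 10 = 18 remainder 5. Last occurrence in the window: #19 on Jan 5, 2026.
Occurrences #2 through #19: 18 in total.

18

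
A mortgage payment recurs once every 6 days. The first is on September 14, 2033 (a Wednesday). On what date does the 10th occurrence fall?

The 10th occurrence is 9 intervals after the first: 9 × 6 = 54 days after September 14, 2033.
September has 30 days — 16 days to the end of September leaves 38.
October has 31 days (7 left).
7 days into November → November 7, 2033.

November 7, 2033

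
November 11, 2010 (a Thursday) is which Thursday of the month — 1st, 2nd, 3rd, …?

2nd

Day 11 falls in week ⌈11/7⌉ of the month.
Days 1–7 hold the 1st Thursday, 8–14 the 2nd, 15–21 the 3rd, 22–28 the 4th, 29–31 the 5th.
11 is in the range for the 2nd.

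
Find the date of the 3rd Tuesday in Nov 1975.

Nov 18, 1975

The first Tuesday of Nov 1975 is Nov 4.
The 3rd Tuesday is 2 weeks later: 4 + 14 = 18.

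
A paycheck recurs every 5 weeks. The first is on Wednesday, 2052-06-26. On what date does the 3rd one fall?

2052-09-04

The 3rd occurrence is 2 intervals after the first: 2 × 35 = 70 days after 2052-06-26.
June has 30 days — 4 days to the end of June leaves 66.
July has 31 days (35 left).
August has 31 days (4 left).
4 days into September → 2052-09-04.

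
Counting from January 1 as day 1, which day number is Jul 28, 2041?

209

Days in months before Jul: 31 + 28 + 31 + 30 + 31 + 30 = 181.
Plus 28 days into Jul → day 209.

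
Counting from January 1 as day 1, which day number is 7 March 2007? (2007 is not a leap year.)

66

Days in months before March: 31 + 28 = 59.
Plus 7 days into March → day 66.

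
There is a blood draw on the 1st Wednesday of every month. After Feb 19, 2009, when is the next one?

Mar 4, 2009

Feb 2009 starts on a Sunday, so its 1st Wednesday is Feb 4, 2009 (3 days in).
That is not after Feb 19, 2009, so look at Mar 2009.
Mar 2009 starts on a Sunday, so its 1st Wednesday is Mar 4, 2009 (3 days in).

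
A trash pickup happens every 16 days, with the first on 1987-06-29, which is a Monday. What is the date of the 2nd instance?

The 2nd occurrence is 1 interval after the first: 1 × 16 = 16 days after 1987-06-29.
June has 30 days — 1 day to the end of June leaves 15.
15 days into July → 1987-07-15.

1987-07-15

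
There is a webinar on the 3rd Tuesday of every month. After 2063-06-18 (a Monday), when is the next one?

June 2063 starts on a Friday; its first Tuesday is the 5th, so the 3rd Tuesday is the 19th — 2063-06-19.
2063-06-19 is after 2063-06-18, so that is the next one.

2063-06-19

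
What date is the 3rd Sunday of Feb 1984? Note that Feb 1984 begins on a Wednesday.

Feb 1984 begins on a Wednesday, so the first Sunday is Feb 5 (4 days later).
The 3rd Sunday is 2 weeks later: 5 + 14 = 19.

Feb 19, 1984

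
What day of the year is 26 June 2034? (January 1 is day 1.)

Days in months before June: 31 + 28 + 31 + 30 + 31 = 151.
Plus 26 days into June → day 177.

177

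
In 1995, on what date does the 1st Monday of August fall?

7 August 1995

August 1995 begins on a Tuesday, so the first Monday is August 7 (6 days later).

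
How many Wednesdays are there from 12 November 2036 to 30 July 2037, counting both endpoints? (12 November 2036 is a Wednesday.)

38

12 November 2036 is a Wednesday; the first Wednesday on or after it is 12 November 2036.
From 12 November 2036 to 30 July 2037: 18 + 31 + 31 + 28 + 31 + 30 + 31 + 30 + 30 = 260 days (rest of November, December, January, February, March, April, May, June, July).
260 ÷ 7 = 37 full weeks with remainder 1, so 37 more Wednesdays after the first → 38.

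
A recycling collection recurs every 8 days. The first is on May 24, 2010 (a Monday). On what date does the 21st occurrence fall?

The 21st occurrence is 20 intervals after the first: 20 × 8 = 160 days after May 24, 2010.
May has 31 days — 7 days to the end of May leaves 153.
June has 30 days (123 left).
July has 31 days (92 left).
August has 31 days (61 left).
September has 30 days (31 left).
31 days into October → October 31, 2010.

October 31, 2010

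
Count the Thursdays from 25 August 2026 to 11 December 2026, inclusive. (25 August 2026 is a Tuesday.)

16

25 August 2026 is a Tuesday; the first Thursday on or after it is 27 August 2026 (2 days later).
From 27 August 2026 to 11 December 2026: 4 + 30 + 31 + 30 + 11 = 106 days (rest of August, September, October, November, December).
106 ÷ 7 = 15 full weeks with remainder 1, so 15 more Thursdays after the first → 16.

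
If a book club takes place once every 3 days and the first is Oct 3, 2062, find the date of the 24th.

The 24th occurrence is 23 intervals after the first: 23 × 3 = 69 days after Oct 3, 2062.
Oct has 31 days — 28 days to the end of Oct leaves 41.
Nov has 30 days (11 left).
11 days into Dec → Dec 11, 2062.

Dec 11, 2062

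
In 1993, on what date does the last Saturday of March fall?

March 1993 begins on a Monday, so the first Saturday is March 6 (5 days later).
March 1993 has 31 days. Adding weeks: 6, 13, 20, 27 — the last one ≤ 31 is the 27th.

March 27, 1993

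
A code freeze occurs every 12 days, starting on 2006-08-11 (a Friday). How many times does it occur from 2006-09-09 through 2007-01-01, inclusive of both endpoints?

9

Occurrences land 12·i days after 2006-08-11 for i = 0, 1, 2, …
2006-09-09 is 29 days after the start; 29 ÷ 12 = 2 remainder 5; since the remainder is 5, round up to i = 3. First occurrence in the window: #4 on 2006-09-16 (3×12 = 36 days in).
2007-01-01 is 143 days after the start; 143 ÷ 12 = 11 remainder 11. Last occurrence in the window: #12 on 2006-12-21.
Occurrences #4 through #12: 9 in total.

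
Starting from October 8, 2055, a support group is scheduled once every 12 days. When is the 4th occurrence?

November 13, 2055

The 4th occurrence is 3 intervals after the first: 3 × 12 = 36 days after October 8, 2055.
October has 31 days — 23 days to the end of October leaves 13.
13 days into November → November 13, 2055.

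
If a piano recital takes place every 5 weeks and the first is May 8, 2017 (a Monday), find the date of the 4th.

Aug 21, 2017

The 4th occurrence is 3 intervals after the first: 3 × 35 = 105 days after May 8, 2017.
May has 31 days — 23 days to the end of May leaves 82.
Jun has 30 days (52 left).
Jul has 31 days (21 left).
21 days into Aug → Aug 21, 2017.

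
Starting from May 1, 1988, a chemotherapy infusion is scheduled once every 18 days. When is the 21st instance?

The 21st occurrence is 20 intervals after the first: 20 × 18 = 360 days after May 1, 1988.
May has 31 days — 30 days to the end of May leaves 330.
June has 30 days (300 left).
July has 31 days (269 left).
August has 31 days (238 left).
September has 30 days (208 left).
October has 31 days (177 left).
November has 30 days (147 left).
December has 31 days (116 left).
January has 31 days (85 left).
February has 28 days (57 left).
March has 31 days (26 left).
26 days into April → April 26, 1989.

April 26, 1989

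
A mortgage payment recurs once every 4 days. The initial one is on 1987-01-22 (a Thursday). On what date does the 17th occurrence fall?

The 17th occurrence is 16 intervals after the first: 16 × 4 = 64 days after 1987-01-22.
January has 31 days — 9 days to the end of January leaves 55.
February has 28 days (27 left).
27 days into March → 1987-03-27.

1987-03-27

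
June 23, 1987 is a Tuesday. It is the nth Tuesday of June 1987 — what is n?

4th

Day 23 falls in week ⌈23/7⌉ of the month.
Days 1–7 hold the 1st Tuesday, 8–14 the 2nd, 15–21 the 3rd, 22–28 the 4th, 29–31 the 5th.
23 is in the range for the 4th.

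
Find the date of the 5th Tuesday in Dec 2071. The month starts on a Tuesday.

Dec 29, 2071

Dec 2071 begins on a Tuesday, so the first Tuesday is Dec 1.
The 5th Tuesday is 4 weeks later: 1 + 28 = 29.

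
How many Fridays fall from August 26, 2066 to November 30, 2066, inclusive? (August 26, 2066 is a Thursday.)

August 26, 2066 is a Thursday; the first Friday on or after it is August 27, 2066 (1 day later).
From August 27, 2066 to November 30, 2066: 4 + 30 + 31 + 30 = 95 days (rest of August, September, October, November).
95 ÷ 7 = 13 full weeks with remainder 4, so 13 more Fridays after the first → 14.

14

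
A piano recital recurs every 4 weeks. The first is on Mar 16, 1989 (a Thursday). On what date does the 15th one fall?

Apr 12, 1990

The 15th occurrence is 14 intervals after the first: 14 × 28 = 392 days after Mar 16, 1989.
Mar has 31 days — 15 days to the end of Mar leaves 377.
Apr has 30 days (347 left).
May has 31 days (316 left).
Jun has 30 days (286 left).
Jul has 31 days (255 left).
Aug has 31 days (224 left).
Sep has 30 days (194 left).
Oct has 31 days (163 left).
Nov has 30 days (133 left).
Dec has 31 days (102 left).
Jan has 31 days (71 left).
Feb has 28 days (43 left).
Mar has 31 days (12 left).
12 days into Apr → Apr 12, 1990.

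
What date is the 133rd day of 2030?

13 May 2030

January has 31 days (133 − 31 = 102 remain).
February has 28 days (102 − 28 = 74 remain).
March has 31 days (74 − 31 = 43 remain).
April has 30 days (43 − 30 = 13 remain).
13 into May → May 13.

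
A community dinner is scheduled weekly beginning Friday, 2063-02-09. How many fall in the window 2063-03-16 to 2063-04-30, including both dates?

Occurrences land 7·i days after 2063-02-09 for i = 0, 1, 2, …
2063-03-16 is 35 days after the start; 35 ÷ 7 = 5 remainder 0. First occurrence in the window: #6 on 2063-03-16 (5×7 = 35 days in).
2063-04-30 is 80 days after the start; 80 ÷ 7 = 11 remainder 3. Last occurrence in the window: #12 on 2063-04-27.
Occurrences #6 through #12: 7 in total.

7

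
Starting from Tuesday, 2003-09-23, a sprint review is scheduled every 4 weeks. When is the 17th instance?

2004-12-14

The 17th occurrence is 16 intervals after the first: 16 × 28 = 448 days after 2003-09-23.
September has 30 days — 7 days to the end of September leaves 441.
From end of September to end of 2003 is 92 days (349 left).
January has 31 days (318 left).
February has 29 days (289 left).
March has 31 days (258 left).
April has 30 days (228 left).
May has 31 days (197 left).
June has 30 days (167 left).
July has 31 days (136 left).
August has 31 days (105 left).
September has 30 days (75 left).
October has 31 days (44 left).
November has 30 days (14 left).
14 days into December → 2004-12-14.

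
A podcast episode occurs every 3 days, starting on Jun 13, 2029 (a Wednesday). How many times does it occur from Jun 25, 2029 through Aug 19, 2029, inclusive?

19

Occurrences land 3·i days after Jun 13, 2029 for i = 0, 1, 2, …
Jun 25, 2029 is 12 days after the start; 12 ÷ 3 = 4 remainder 0. First occurrence in the window: #5 on Jun 25, 2029 (4×3 = 12 days in).
Aug 19, 2029 is 67 days after the start; 67 ÷ 3 = 22 remainder 1. Last occurrence in the window: #23 on Aug 18, 2029.
Occurrences #5 through #23: 19 in total.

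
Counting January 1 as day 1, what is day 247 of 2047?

January has 31 days (247 − 31 = 216 remain).
February has 28 days (216 − 28 = 188 remain).
March has 31 days (188 − 31 = 157 remain).
April has 30 days (157 − 30 = 127 remain).
May has 31 days (127 − 31 = 96 remain).
June has 30 days (96 − 30 = 66 remain).
July has 31 days (66 − 31 = 35 remain).
August has 31 days (35 − 31 = 4 remain).
4 into September → September 4.

September 4, 2047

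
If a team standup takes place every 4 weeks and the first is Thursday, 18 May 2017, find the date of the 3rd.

The 3rd occurrence is 2 intervals after the first: 2 × 28 = 56 days after 18 May 2017.
May has 31 days — 13 days to the end of May leaves 43.
June has 30 days (13 left).
13 days into July → 13 July 2017.

13 July 2017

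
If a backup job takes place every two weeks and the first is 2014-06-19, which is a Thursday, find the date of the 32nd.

The 32nd occurrence is 31 intervals after the first: 31 × 14 = 434 days after 2014-06-19.
June has 30 days — 11 days to the end of June leaves 423.
From end of June to end of 2014 is 184 days (239 left).
January has 31 days (208 left).
February has 28 days (180 left).
March has 31 days (149 left).
April has 30 days (119 left).
May has 31 days (88 left).
June has 30 days (58 left).
July has 31 days (27 left).
27 days into August → 2015-08-27.

2015-08-27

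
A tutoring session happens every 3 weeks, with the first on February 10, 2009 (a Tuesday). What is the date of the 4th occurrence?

April 14, 2009

The 4th occurrence is 3 intervals after the first: 3 × 21 = 63 days after February 10, 2009.
February has 28 days — 18 days to the end of February leaves 45.
March has 31 days (14 left).
14 days into April → April 14, 2009.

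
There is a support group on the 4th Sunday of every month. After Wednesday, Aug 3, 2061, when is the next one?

Aug 2061 starts on a Monday; its first Sunday is the 7th, so the 4th Sunday is the 28th — Aug 28, 2061.
Aug 28, 2061 is after Aug 3, 2061, so that is the next one.

Aug 28, 2061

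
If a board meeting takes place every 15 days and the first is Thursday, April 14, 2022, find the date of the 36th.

The 36th occurrence is 35 intervals after the first: 35 × 15 = 525 days after April 14, 2022.
April has 30 days — 16 days to the end of April leaves 509.
From end of April to end of 2022 is 245 days (264 left).
January has 31 days (233 left).
February has 28 days (205 left).
March has 31 days (174 left).
April has 30 days (144 left).
May has 31 days (113 left).
June has 30 days (83 left).
July has 31 days (52 left).
August has 31 days (21 left).
21 days into September → September 21, 2023.

September 21, 2023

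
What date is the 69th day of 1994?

March 10, 1994

January has 31 days (69 − 31 = 38 remain).
February has 28 days (38 − 28 = 10 remain).
10 into March → March 10.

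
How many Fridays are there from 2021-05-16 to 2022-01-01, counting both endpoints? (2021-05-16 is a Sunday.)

2021-05-16 is a Sunday; the first Friday on or after it is 2021-05-21 (5 days later).
From 2021-05-21 to 2022-01-01: 10 + 30 + 31 + 31 + 30 + 31 + 30 + 31 + 1 = 225 days (rest of May, June, July, August, September, October, November, December, January).
225 ÷ 7 = 32 full weeks with remainder 1, so 32 more Fridays after the first → 33.

33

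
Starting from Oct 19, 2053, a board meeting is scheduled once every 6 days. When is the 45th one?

The 45th occurrence is 44 intervals after the first: 44 × 6 = 264 days after Oct 19, 2053.
Oct has 31 days — 12 days to the end of Oct leaves 252.
Nov has 30 days (222 left).
Dec has 31 days (191 left).
Jan has 31 days (160 left).
Feb has 28 days (132 left).
Mar has 31 days (101 left).
Apr has 30 days (71 left).
May has 31 days (40 left).
Jun has 30 days (10 left).
10 days into Jul → Jul 10, 2054.

Jul 10, 2054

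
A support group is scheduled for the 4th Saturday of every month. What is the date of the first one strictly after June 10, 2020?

June 27, 2020

June 2020 starts on a Monday; its first Saturday is the 6th, so the 4th Saturday is the 27th — June 27, 2020.
June 27, 2020 is after June 10, 2020, so that is the next one.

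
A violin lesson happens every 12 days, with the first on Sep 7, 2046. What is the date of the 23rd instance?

May 29, 2047

The 23rd occurrence is 22 intervals after the first: 22 × 12 = 264 days after Sep 7, 2046.
Sep has 30 days — 23 days to the end of Sep leaves 241.
Oct has 31 days (210 left).
Nov has 30 days (180 left).
Dec has 31 days (149 left).
Jan has 31 days (118 left).
Feb has 28 days (90 left).
Mar has 31 days (59 left).
Apr has 30 days (29 left).
29 days into May → May 29, 2047.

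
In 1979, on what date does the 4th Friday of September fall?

The first Friday of September 1979 is September 7.
The 4th Friday is 3 weeks later: 7 + 21 = 28.

1979-09-28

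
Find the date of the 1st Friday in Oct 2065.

Oct 2, 2065

Oct 2065 begins on a Thursday, so the first Friday is Oct 2 (1 day later).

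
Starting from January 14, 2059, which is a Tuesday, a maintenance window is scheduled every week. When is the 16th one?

April 29, 2059

The 16th occurrence is 15 intervals after the first: 15 × 7 = 105 days after January 14, 2059.
January has 31 days — 17 days to the end of January leaves 88.
February has 28 days (60 left).
March has 31 days (29 left).
29 days into April → April 29, 2059.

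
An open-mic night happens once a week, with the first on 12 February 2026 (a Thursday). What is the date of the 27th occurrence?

13 August 2026

The 27th occurrence is 26 intervals after the first: 26 × 7 = 182 days after 12 February 2026.
February has 28 days — 16 days to the end of February leaves 166.
March has 31 days (135 left).
April has 30 days (105 left).
May has 31 days (74 left).
June has 30 days (44 left).
July has 31 days (13 left).
13 days into August → 13 August 2026.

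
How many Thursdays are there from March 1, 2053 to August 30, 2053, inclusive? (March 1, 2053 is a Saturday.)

March 1, 2053 is a Saturday; the first Thursday on or after it is March 6, 2053 (5 days later).
From March 6, 2053 to August 30, 2053: 25 + 30 + 31 + 30 + 31 + 30 = 177 days (rest of March, April, May, June, July, August).
177 ÷ 7 = 25 full weeks with remainder 2, so 25 more Thursdays after the first → 26.

26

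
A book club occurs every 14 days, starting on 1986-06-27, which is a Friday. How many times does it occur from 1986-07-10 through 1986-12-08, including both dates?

Occurrences land 14·i days after 1986-06-27 for i = 0, 1, 2, …
1986-07-10 is 13 days after the start; 13 ÷ 14 = 0 remainder 13; since the remainder is 13, round up to i = 1. First occurrence in the window: #2 on 1986-07-11 (1×14 = 14 days in).
1986-12-08 is 164 days after the start; 164 ÷ 14 = 11 remainder 10. Last occurrence in the window: #12 on 1986-11-28.
Occurrences #2 through #12: 11 in total.

11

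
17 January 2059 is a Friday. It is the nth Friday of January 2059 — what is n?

Day 17 falls in week ⌈17/7⌉ of the month.
Days 1–7 hold the 1st Friday, 8–14 the 2nd, 15–21 the 3rd, 22–28 the 4th, 29–31 the 5th.
17 is in the range for the 3rd.

3rd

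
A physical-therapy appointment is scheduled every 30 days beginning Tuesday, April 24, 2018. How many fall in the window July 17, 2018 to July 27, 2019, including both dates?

Occurrences land 30·i days after April 24, 2018 for i = 0, 1, 2, …
July 17, 2018 is 84 days after the start; 84 ÷ 30 = 2 remainder 24; since the remainder is 24, round up to i = 3. First occurrence in the window: #4 on July 23, 2018 (3×30 = 90 days in).
July 27, 2019 is 459 days after the start; 459 ÷ 30 = 15 remainder 9. Last occurrence in the window: #16 on July 18, 2019.
Occurrences #4 through #16: 13 in total.

13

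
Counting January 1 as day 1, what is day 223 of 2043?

2043-08-11

January has 31 days (223 − 31 = 192 remain).
February has 28 days (192 − 28 = 164 remain).
March has 31 days (164 − 31 = 133 remain).
April has 30 days (133 − 30 = 103 remain).
May has 31 days (103 − 31 = 72 remain).
June has 30 days (72 − 30 = 42 remain).
July has 31 days (42 − 31 = 11 remain).
11 into August → August 11.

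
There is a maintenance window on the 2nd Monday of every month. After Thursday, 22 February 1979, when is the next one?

February 1979 starts on a Thursday; its first Monday is the 5th, so the 2nd Monday is the 12th — 12 February 1979.
That is not after 22 February 1979, so look at March 1979.
March 1979 starts on a Thursday; its first Monday is the 5th, so the 2nd Monday is the 12th — 12 March 1979.

12 March 1979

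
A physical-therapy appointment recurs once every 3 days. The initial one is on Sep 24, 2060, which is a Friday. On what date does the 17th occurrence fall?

Nov 11, 2060

The 17th occurrence is 16 intervals after the first: 16 × 3 = 48 days after Sep 24, 2060.
Sep has 30 days — 6 days to the end of Sep leaves 42.
Oct has 31 days (11 left).
11 days into Nov → Nov 11, 2060.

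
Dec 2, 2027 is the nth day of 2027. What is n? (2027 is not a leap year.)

Days in months before Dec: 31 + 28 + 31 + 30 + 31 + 30 + 31 + 31 + 30 + 31 + 30 = 334.
Plus 2 days into Dec → day 336.

336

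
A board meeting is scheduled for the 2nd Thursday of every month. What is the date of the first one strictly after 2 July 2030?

11 July 2030

July 2030 starts on a Monday; its first Thursday is the 4th, so the 2nd Thursday is the 11th — 11 July 2030.
11 July 2030 is after 2 July 2030, so that is the next one.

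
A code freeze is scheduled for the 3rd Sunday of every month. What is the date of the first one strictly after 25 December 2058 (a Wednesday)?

December 2058 starts on a Sunday; its first Sunday is the 1st, so the 3rd Sunday is the 15th — 15 December 2058.
That is not after 25 December 2058, so look at January 2059.
January 2059 starts on a Wednesday; its first Sunday is the 5th, so the 3rd Sunday is the 19th — 19 January 2059.

19 January 2059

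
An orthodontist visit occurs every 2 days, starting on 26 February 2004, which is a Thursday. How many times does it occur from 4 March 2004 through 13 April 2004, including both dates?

20

Occurrences land 2·i days after 26 February 2004 for i = 0, 1, 2, …
4 March 2004 is 7 days after the start; 7 ÷ 2 = 3 remainder 1; since the remainder is 1, round up to i = 4. First occurrence in the window: #5 on 5 March 2004 (4×2 = 8 days in).
13 April 2004 is 47 days after the start; 47 ÷ 2 = 23 remainder 1. Last occurrence in the window: #24 on 12 April 2004.
Occurrences #5 through #24: 20 in total.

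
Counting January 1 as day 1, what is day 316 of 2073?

Jan has 31 days (316 − 31 = 285 remain).
Feb has 28 days (285 − 28 = 257 remain).
Mar has 31 days (257 − 31 = 226 remain).
Apr has 30 days (226 − 30 = 196 remain).
May has 31 days (196 − 31 = 165 remain).
Jun has 30 days (165 − 30 = 135 remain).
Jul has 31 days (135 − 31 = 104 remain).
Aug has 31 days (104 − 31 = 73 remain).
Sep has 30 days (73 − 30 = 43 remain).
Oct has 31 days (43 − 31 = 12 remain).
12 into Nov → Nov 12.

Nov 12, 2073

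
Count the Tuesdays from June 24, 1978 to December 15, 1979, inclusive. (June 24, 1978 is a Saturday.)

June 24, 1978 is a Saturday; the first Tuesday on or after it is June 27, 1978 (3 days later).
From June 27, 1978 to December 15, 1979: 187 + 349 = 536 days (rest of 1978, to December 15, 1979 in 1979).
536 ÷ 7 = 76 full weeks with remainder 4, so 76 more Tuesdays after the first → 77.

77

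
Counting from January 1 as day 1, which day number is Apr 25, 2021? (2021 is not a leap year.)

Days in months before Apr: 31 + 28 + 31 = 90.
Plus 25 days into Apr → day 115.

115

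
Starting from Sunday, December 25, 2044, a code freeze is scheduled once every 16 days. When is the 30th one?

April 3, 2046

The 30th occurrence is 29 intervals after the first: 29 × 16 = 464 days after December 25, 2044.
December has 31 days — 6 days to the end of December leaves 458.
2045 has 365 days (93 left).
January has 31 days (62 left).
February has 28 days (34 left).
March has 31 days (3 left).
3 days into April → April 3, 2046.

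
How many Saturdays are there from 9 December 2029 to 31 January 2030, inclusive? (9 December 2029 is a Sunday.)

7

9 December 2029 is a Sunday; the first Saturday on or after it is 15 December 2029 (6 days later).
From 15 December 2029 to 31 January 2030: 16 + 31 = 47 days (rest of December, January).
47 ÷ 7 = 6 full weeks with remainder 5, so 6 more Saturdays after the first → 7.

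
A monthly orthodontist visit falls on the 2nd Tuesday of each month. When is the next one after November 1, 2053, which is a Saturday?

November 2053 starts on a Saturday; its first Tuesday is the 4th, so the 2nd Tuesday is the 11th — November 11, 2053.
November 11, 2053 is after November 1, 2053, so that is the next one.

November 11, 2053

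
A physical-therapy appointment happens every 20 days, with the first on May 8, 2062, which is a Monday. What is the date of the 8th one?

Sep 25, 2062

The 8th occurrence is 7 intervals after the first: 7 × 20 = 140 days after May 8, 2062.
May has 31 days — 23 days to the end of May leaves 117.
Jun has 30 days (87 left).
Jul has 31 days (56 left).
Aug has 31 days (25 left).
25 days into Sep → Sep 25, 2062.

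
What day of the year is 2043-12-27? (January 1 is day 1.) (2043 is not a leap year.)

361

Days in months before December: 31 + 28 + 31 + 30 + 31 + 30 + 31 + 31 + 30 + 31 + 30 = 334.
Plus 27 days into December → day 361.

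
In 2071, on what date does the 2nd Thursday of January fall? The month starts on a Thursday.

January 8, 2071

January 2071 begins on a Thursday, so the first Thursday is January 1.
The 2nd Thursday is 1 weeks later: 1 + 7 = 8.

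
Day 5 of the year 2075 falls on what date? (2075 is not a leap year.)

5 January 2075

5 into January → January 5.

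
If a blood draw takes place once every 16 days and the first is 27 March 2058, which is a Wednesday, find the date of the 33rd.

The 33rd occurrence is 32 intervals after the first: 32 × 16 = 512 days after 27 March 2058.
March has 31 days — 4 days to the end of March leaves 508.
From end of March to end of 2058 is 275 days (233 left).
January has 31 days (202 left).
February has 28 days (174 left).
March has 31 days (143 left).
April has 30 days (113 left).
May has 31 days (82 left).
June has 30 days (52 left).
July has 31 days (21 left).
21 days into August → 21 August 2059.

21 August 2059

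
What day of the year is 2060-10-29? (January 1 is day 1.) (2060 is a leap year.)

303

Days in months before October: 31 + 29 + 31 + 30 + 31 + 30 + 31 + 31 + 30 = 274.
Plus 29 days into October → day 303.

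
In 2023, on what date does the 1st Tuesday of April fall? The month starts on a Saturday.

4 April 2023

April 2023 begins on a Saturday, so the first Tuesday is April 4 (3 days later).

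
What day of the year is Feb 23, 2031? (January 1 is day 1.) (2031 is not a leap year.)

Days in months before Feb: 31 = 31.
Plus 23 days into Feb → day 54.

54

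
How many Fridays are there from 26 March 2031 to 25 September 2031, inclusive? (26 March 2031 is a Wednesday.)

26 March 2031 is a Wednesday; the first Friday on or after it is 28 March 2031 (2 days later).
From 28 March 2031 to 25 September 2031: 3 + 30 + 31 + 30 + 31 + 31 + 25 = 181 days (rest of March, April, May, June, July, August, September).
181 ÷ 7 = 25 full weeks with remainder 6, so 25 more Fridays after the first → 26.

26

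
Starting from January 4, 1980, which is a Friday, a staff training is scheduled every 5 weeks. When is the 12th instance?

January 23, 1981

The 12th occurrence is 11 intervals after the first: 11 × 35 = 385 days after January 4, 1980.
January has 31 days — 27 days to the end of January leaves 358.
February has 29 days (329 left).
March has 31 days (298 left).
April has 30 days (268 left).
May has 31 days (237 left).
June has 30 days (207 left).
July has 31 days (176 left).
August has 31 days (145 left).
September has 30 days (115 left).
October has 31 days (84 left).
November has 30 days (54 left).
December has 31 days (23 left).
23 days into January → January 23, 1981.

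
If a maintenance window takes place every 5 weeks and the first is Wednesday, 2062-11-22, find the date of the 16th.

The 16th occurrence is 15 intervals after the first: 15 × 35 = 525 days after 2062-11-22.
November has 30 days — 8 days to the end of November leaves 517.
From end of November to end of 2062 is 31 days (486 left).
2063 has 365 days (121 left).
January has 31 days (90 left).
February has 29 days (61 left).
March has 31 days (30 left).
30 days into April → 2064-04-30.

2064-04-30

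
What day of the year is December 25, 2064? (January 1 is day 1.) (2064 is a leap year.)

360

Days in months before December: 31 + 29 + 31 + 30 + 31 + 30 + 31 + 31 + 30 + 31 + 30 = 335.
Plus 25 days into December → day 360.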